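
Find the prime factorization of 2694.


2694 / 2 = 1347
1347 / 3 = 449
449 / 449 = 1
2694 = 2 × 3 × 449


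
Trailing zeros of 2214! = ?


floor(2214/5) = 442
floor(2214/25) = 88
floor(2214/125) = 17
floor(2214/625) = 3
Total = 550

550 trailing zeros


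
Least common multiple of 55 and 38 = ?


GCD(55, 38) = 1
LCM = 55*38/1 = 2090/1 = 2090

LCM = 2090


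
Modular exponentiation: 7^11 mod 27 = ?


7^1 mod 27 = 7
7^2 mod 27 = 22
7^3 mod 27 = 19
7^4 mod 27 = 25
7^5 mod 27 = 13
7^6 mod 27 = 10
7^7 mod 27 = 16
7^8 mod 27 = 4
7^9 mod 27 = 1
7^10 mod 27 = 7
7^11 mod 27 = 22


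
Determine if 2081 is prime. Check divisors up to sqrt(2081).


Check divisors up to sqrt(2081) = 45.6180
No divisors found.
2081 is prime.

Yes, 2081 is prime


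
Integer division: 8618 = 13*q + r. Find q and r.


8618 = 13 * 662 + 12
Check: 8606 + 12 = 8618

q = 662, r = 12


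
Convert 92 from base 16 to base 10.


92 (base 16) = 146 (decimal)
146 (decimal) = 146 (base 10)


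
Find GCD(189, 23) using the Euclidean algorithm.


189 = 8 * 23 + 5
23 = 4 * 5 + 3
5 = 1 * 3 + 2
3 = 1 * 2 + 1
2 = 2 * 1 + 0
GCD = 1


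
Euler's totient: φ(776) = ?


776 = 2^3 × 97
Prime factors: 2, 97
φ(776) = 776 × (1-1/2) × (1-1/97)
= 776 × 1/2 × 96/97 = 384

φ(776) = 384


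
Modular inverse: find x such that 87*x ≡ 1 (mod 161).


Use the extended Euclidean algorithm on (161, 87); each row r = 161*s + 87*t:
r=161, s=1, t=0
r=87, s=0, t=1
q=1: r=74, s=1, t=-1   [161*(1) + 87*(-1) = 74]
q=1: r=13, s=-1, t=2   [161*(-1) + 87*(2) = 13]
q=5: r=9, s=6, t=-11   [161*(6) + 87*(-11) = 9]
q=1: r=4, s=-7, t=13   [161*(-7) + 87*(13) = 4]
q=2: r=1, s=20, t=-37   [161*(20) + 87*(-37) = 1]
q=4: r=0, s=-87, t=161   [161*(-87) + 87*(161) = 0]
GCD = 1 with t = -37, so 87*(-37) ≡ 1 (mod 161)
Inverse = -37 mod 161 = 124
Check: 87 * 124 = 10788 ≡ 1 (mod 161)

87^(-1) ≡ 124 (mod 161)


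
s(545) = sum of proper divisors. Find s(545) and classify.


Proper divisors: 1, 5, 109
Sum = 1 + 5 + 109 = 115
115 < 545 → deficient

s(545) = 115 (deficient)


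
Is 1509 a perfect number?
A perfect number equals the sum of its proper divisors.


Proper divisors of 1509: 1, 3, 503
Sum = 1 + 3 + 503 = 507

No, 1509 is not perfect (507 ≠ 1509)


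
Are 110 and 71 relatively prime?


Euclidean algorithm:
110 = 1 * 71 + 39
71 = 1 * 39 + 32
39 = 1 * 32 + 7
32 = 4 * 7 + 4
7 = 1 * 4 + 3
4 = 1 * 3 + 1
3 = 3 * 1 + 0
GCD(110, 71) = 1

Yes, coprime (GCD = 1)


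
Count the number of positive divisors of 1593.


1593 = 3^3 × 59^1
d(1593) = (3+1) × (1+1) = 8

8 divisors


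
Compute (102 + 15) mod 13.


102 + 15 = 117
117 mod 13 = 0


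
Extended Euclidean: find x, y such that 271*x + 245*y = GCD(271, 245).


Tabular extended Euclidean (each row: r = 271*s + 245*t):
r=271, s=1, t=0
r=245, s=0, t=1
q=1: r=26, s=1, t=-1   [271*(1) + 245*(-1) = 26]
q=9: r=11, s=-9, t=10   [271*(-9) + 245*(10) = 11]
q=2: r=4, s=19, t=-21   [271*(19) + 245*(-21) = 4]
q=2: r=3, s=-47, t=52   [271*(-47) + 245*(52) = 3]
q=1: r=1, s=66, t=-73   [271*(66) + 245*(-73) = 1]
q=3: r=0, s=-245, t=271   [271*(-245) + 245*(271) = 0]
GCD = 1; from the row with r=1: x=66, y=-73
Check: 271*(66) + 245*(-73) = 17886 - 17885 = 1

GCD = 1, x = 66, y = -73


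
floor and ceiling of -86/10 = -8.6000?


-86/10 = -8.6000
floor = -9
ceil = -8

floor = -9, ceil = -8


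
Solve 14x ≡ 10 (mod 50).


GCD(14, 50) = 2 divides 10
Divide: 7x ≡ 5 (mod 25)
x ≡ 15 (mod 25)


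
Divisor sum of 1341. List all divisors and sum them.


Divisors of 1341: 1, 3, 9, 149, 447, 1341
Sum = 1 + 3 + 9 + 149 + 447 + 1341 = 1950

σ(1341) = 1950


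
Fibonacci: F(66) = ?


Sequence: 1, 1, 2, 3, 5, 8, 13, 21, 34, 55, 89, 144, 233, 377, 610, 987, 1597, 2584, 4181, 6765, 10946, 17711, 28657, 46368, 75025, 121393, 196418, 317811, 514229, 832040, 1346269, 2178309, 3524578, 5702887, 9227465, 14930352, 24157817, 39088169, 63245986, 102334155, 165580141, 267914296, 433494437, 701408733, 1134903170, 1836311903, 2971215073, 4807526976, 7778742049, 12586269025, 20365011074, 32951280099, 53316291173, 86267571272, 139583862445, 225851433717, 365435296162, 591286729879, 956722026041, 1548008755920, 2504730781961, 4052739537881, 6557470319842, 10610209857723, 17167680177565, 27777890035288
F(66) = 27777890035288


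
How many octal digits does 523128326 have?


523128326 in base 8 = 3713447006
Number of digits = 10

10 digits (base 8)


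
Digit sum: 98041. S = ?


9 + 8 + 0 + 4 + 1 = 22


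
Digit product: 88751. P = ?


8 × 8 × 7 × 5 × 1 = 2240


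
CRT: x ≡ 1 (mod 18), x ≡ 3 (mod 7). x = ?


M = 18*7 = 126
M1 = M/18 = 7, M2 = M/7 = 18
M1^(-1) mod 18 = 13, M2^(-1) mod 7 = 2
x = 1*7*13 + 3*18*2 = 199
199 mod 126 = 73
Check: 73 mod 18 = 1 ✓, 73 mod 7 = 3 ✓

x ≡ 73 (mod 126)


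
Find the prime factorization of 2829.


2829 / 3 = 943
943 / 23 = 41
41 / 41 = 1
2829 = 3 × 23 × 41


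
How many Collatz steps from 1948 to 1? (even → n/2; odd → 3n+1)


1948 → 974 → 487 → 1462 → 731 → 2194 → 1097 → 3292 → 1646 → 823 → 2470 → 1235 → 3706 → 1853 → 5560 → 2780 → 1390 → 695 → 2086 → 1043 → 3130 → 1565 → 4696 → 2348 → 1174 → 587 → 1762 → 881 → 2644 → 1322 → 661 → 1984 → 992 → 496 → 248 → 124 → 62 → 31 → 94 → 47 → 142 → 71 → 214 → 107 → 322 → 161 → 484 → 242 → 121 → 364 → 182 → 91 → 274 → 137 → 412 → 206 → 103 → 310 → 155 → 466 → 233 → 700 → 350 → 175 → 526 → 263 → 790 → 395 → 1186 → 593 → 1780 → 890 → 445 → 1336 → 668 → 334 → 167 → 502 → 251 → 754 → 377 → 1132 → 566 → 283 → 850 → 425 → 1276 → 638 → 319 → 958 → 479 → 1438 → 719 → 2158 → 1079 → 3238 → 1619 → 4858 → 2429 → 7288 → 3644 → 1822 → 911 → 2734 → 1367 → 4102 → 2051 → 6154 → 3077 → 9232 → 4616 → 2308 → 1154 → 577 → 1732 → 866 → 433 → 1300 → 650 → 325 → 976 → 488 → 244 → 122 → 61 → 184 → 92 → 46 → 23 → 70 → 35 → 106 → 53 → 160 → 80 → 40 → 20 → 10 → 5 → 16 → 8 → 4 → 2 → 1
Total steps = 143

143 steps


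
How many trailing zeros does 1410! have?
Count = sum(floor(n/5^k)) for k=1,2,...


floor(1410/5) = 282
floor(1410/25) = 56
floor(1410/125) = 11
floor(1410/625) = 2
Total = 351

351 trailing zeros


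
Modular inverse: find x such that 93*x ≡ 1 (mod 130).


Use the extended Euclidean algorithm on (130, 93); each row r = 130*s + 93*t:
r=130, s=1, t=0
r=93, s=0, t=1
q=1: r=37, s=1, t=-1   [130*(1) + 93*(-1) = 37]
q=2: r=19, s=-2, t=3   [130*(-2) + 93*(3) = 19]
q=1: r=18, s=3, t=-4   [130*(3) + 93*(-4) = 18]
q=1: r=1, s=-5, t=7   [130*(-5) + 93*(7) = 1]
q=18: r=0, s=93, t=-130   [130*(93) + 93*(-130) = 0]
GCD = 1 with t = 7, so 93*(7) ≡ 1 (mod 130)
Inverse = 7 mod 130 = 7
Check: 93 * 7 = 651 ≡ 1 (mod 130)

93^(-1) ≡ 7 (mod 130)


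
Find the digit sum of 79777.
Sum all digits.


7 + 9 + 7 + 7 + 7 = 37


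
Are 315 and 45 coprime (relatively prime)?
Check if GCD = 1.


Euclidean algorithm:
315 = 7 * 45 + 0
GCD(315, 45) = 45

No, not coprime (GCD = 45)


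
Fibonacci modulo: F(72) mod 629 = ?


F(k) mod 629 for k=1..72:
1, 1, 2, 3, 5, 8, 13, 21, 34, 55, 89, 144, 233, 377, 610, 358, 339, 68, 407, 475, 253, 99, 352, 451, 174, 625, 170, 166, 336, 502, 209, 82, 291, 373, 35, 408, 443, 222, 36, 258, 294, 552, 217, 140, 357, 497, 225, 93, 318, 411, 100, 511, 611, 493, 475, 339, 185, 524, 80, 604, 55, 30, 85, 115, 200, 315, 515, 201, 87, 288, 375, 34
F(72) mod 629 = 34


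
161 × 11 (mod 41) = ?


161 × 11 = 1771
1771 mod 41 = 8


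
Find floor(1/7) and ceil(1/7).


1/7 = 0.1429
floor = 0
ceil = 1

floor = 0, ceil = 1


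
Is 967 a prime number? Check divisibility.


Check divisors up to sqrt(967) = 31.0966
No divisors found.
967 is prime.

Yes, 967 is prime


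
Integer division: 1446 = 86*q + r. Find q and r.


1446 = 86 * 16 + 70
Check: 1376 + 70 = 1446

q = 16, r = 70


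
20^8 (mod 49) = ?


20^1 mod 49 = 20
20^2 mod 49 = 8
20^3 mod 49 = 13
20^4 mod 49 = 15
20^5 mod 49 = 6
20^6 mod 49 = 22
20^7 mod 49 = 48
20^8 mod 49 = 29


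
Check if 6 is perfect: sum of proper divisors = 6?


Proper divisors of 6: 1, 2, 3
Sum = 1 + 2 + 3 = 6

Yes, 6 is perfect (6 = 6)


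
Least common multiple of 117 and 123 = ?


GCD(117, 123) = 3
LCM = 117*123/3 = 14391/3 = 4797

LCM = 4797


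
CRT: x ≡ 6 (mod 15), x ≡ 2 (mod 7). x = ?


M = 15*7 = 105
M1 = M/15 = 7, M2 = M/7 = 15
M1^(-1) mod 15 = 13, M2^(-1) mod 7 = 1
x = 6*7*13 + 2*15*1 = 576
576 mod 105 = 51
Check: 51 mod 15 = 6 ✓, 51 mod 7 = 2 ✓

x ≡ 51 (mod 105)


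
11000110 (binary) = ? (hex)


11000110 (base 2) = 198 (decimal)
198 (decimal) = C6 (base 16)


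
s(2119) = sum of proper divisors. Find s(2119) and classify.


Proper divisors: 1, 13, 163
Sum = 1 + 13 + 163 = 177
177 < 2119 → deficient

s(2119) = 177 (deficient)


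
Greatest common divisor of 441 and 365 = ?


441 = 1 * 365 + 76
365 = 4 * 76 + 61
76 = 1 * 61 + 15
61 = 4 * 15 + 1
15 = 15 * 1 + 0
GCD = 1


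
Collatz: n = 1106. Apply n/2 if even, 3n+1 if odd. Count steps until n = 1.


1106 → 553 → 1660 → 830 → 415 → 1246 → 623 → 1870 → 935 → 2806 → 1403 → 4210 → 2105 → 6316 → 3158 → 1579 → 4738 → 2369 → 7108 → 3554 → 1777 → 5332 → 2666 → 1333 → 4000 → 2000 → 1000 → 500 → 250 → 125 → 376 → 188 → 94 → 47 → 142 → 71 → 214 → 107 → 322 → 161 → 484 → 242 → 121 → 364 → 182 → 91 → 274 → 137 → 412 → 206 → 103 → 310 → 155 → 466 → 233 → 700 → 350 → 175 → 526 → 263 → 790 → 395 → 1186 → 593 → 1780 → 890 → 445 → 1336 → 668 → 334 → 167 → 502 → 251 → 754 → 377 → 1132 → 566 → 283 → 850 → 425 → 1276 → 638 → 319 → 958 → 479 → 1438 → 719 → 2158 → 1079 → 3238 → 1619 → 4858 → 2429 → 7288 → 3644 → 1822 → 911 → 2734 → 1367 → 4102 → 2051 → 6154 → 3077 → 9232 → 4616 → 2308 → 1154 → 577 → 1732 → 866 → 433 → 1300 → 650 → 325 → 976 → 488 → 244 → 122 → 61 → 184 → 92 → 46 → 23 → 70 → 35 → 106 → 53 → 160 → 80 → 40 → 20 → 10 → 5 → 16 → 8 → 4 → 2 → 1
Total steps = 137

137 steps


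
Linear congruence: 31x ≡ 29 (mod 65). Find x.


GCD(31, 65) = 1, unique solution
a^(-1) mod 65 = 21
x = 21 * 29 mod 65 = 24

x ≡ 24 (mod 65)


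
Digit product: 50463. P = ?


5 × 0 × 4 × 6 × 3 = 0


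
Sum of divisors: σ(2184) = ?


Divisors of 2184: 1, 2, 3, 4, 6, 7, 8, 12, 13, 14, 21, 24, 26, 28, 39, 42, 52, 56, 78, 84, 91, 104, 156, 168, 182, 273, 312, 364, 546, 728, 1092, 2184
Sum = 1 + 2 + 3 + 4 + 6 + 7 + 8 + 12 + 13 + 14 + 21 + 24 + 26 + 28 + 39 + 42 + 52 + 56 + 78 + 84 + 91 + 104 + 156 + 168 + 182 + 273 + 312 + 364 + 546 + 728 + 1092 + 2184 = 6720

σ(2184) = 6720


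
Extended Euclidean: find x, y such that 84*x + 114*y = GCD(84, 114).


Tabular extended Euclidean (each row: r = 84*s + 114*t):
r=84, s=1, t=0
r=114, s=0, t=1
q=0: r=84, s=1, t=0   [84*(1) + 114*(0) = 84]
q=1: r=30, s=-1, t=1   [84*(-1) + 114*(1) = 30]
q=2: r=24, s=3, t=-2   [84*(3) + 114*(-2) = 24]
q=1: r=6, s=-4, t=3   [84*(-4) + 114*(3) = 6]
q=4: r=0, s=19, t=-14   [84*(19) + 114*(-14) = 0]
GCD = 6; from the row with r=6: x=-4, y=3
Check: 84*(-4) + 114*(3) = -336 + 342 = 6

GCD = 6, x = -4, y = 3


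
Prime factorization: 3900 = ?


3900 / 2 = 1950
1950 / 2 = 975
975 / 3 = 325
325 / 5 = 65
65 / 5 = 13
13 / 13 = 1
3900 = 2^2 × 3 × 5^2 × 13


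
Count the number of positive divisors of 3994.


3994 = 2^1 × 1997^1
d(3994) = (1+1) × (1+1) = 4

4 divisors


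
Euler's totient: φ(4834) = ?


4834 = 2 × 2417
Prime factors: 2, 2417
φ(4834) = 4834 × (1-1/2) × (1-1/2417)
= 4834 × 1/2 × 2416/2417 = 2416

φ(4834) = 2416


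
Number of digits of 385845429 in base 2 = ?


385845429 in base 2 = 10110111111111000100010110101
Number of digits = 29

29 digits (base 2)


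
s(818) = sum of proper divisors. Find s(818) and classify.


Proper divisors: 1, 2, 409
Sum = 1 + 2 + 409 = 412
412 < 818 → deficient

s(818) = 412 (deficient)


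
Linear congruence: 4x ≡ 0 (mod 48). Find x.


GCD(4, 48) = 4 divides 0
Divide: 1x ≡ 0 (mod 12)
x ≡ 0 (mod 12)


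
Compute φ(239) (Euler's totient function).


239 = 239
Prime factors: 239
φ(239) = 239 × (1-1/239)
= 239 × 238/239 = 238

φ(239) = 238


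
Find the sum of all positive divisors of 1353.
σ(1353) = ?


Divisors of 1353: 1, 3, 11, 33, 41, 123, 451, 1353
Sum = 1 + 3 + 11 + 33 + 41 + 123 + 451 + 1353 = 2016

σ(1353) = 2016


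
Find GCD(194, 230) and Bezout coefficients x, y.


Tabular extended Euclidean (each row: r = 194*s + 230*t):
r=194, s=1, t=0
r=230, s=0, t=1
q=0: r=194, s=1, t=0   [194*(1) + 230*(0) = 194]
q=1: r=36, s=-1, t=1   [194*(-1) + 230*(1) = 36]
q=5: r=14, s=6, t=-5   [194*(6) + 230*(-5) = 14]
q=2: r=8, s=-13, t=11   [194*(-13) + 230*(11) = 8]
q=1: r=6, s=19, t=-16   [194*(19) + 230*(-16) = 6]
q=1: r=2, s=-32, t=27   [194*(-32) + 230*(27) = 2]
q=3: r=0, s=115, t=-97   [194*(115) + 230*(-97) = 0]
GCD = 2; from the row with r=2: x=-32, y=27
Check: 194*(-32) + 230*(27) = -6208 + 6210 = 2

GCD = 2, x = -32, y = 27


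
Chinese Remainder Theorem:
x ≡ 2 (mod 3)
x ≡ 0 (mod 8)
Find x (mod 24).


M = 3*8 = 24
M1 = M/3 = 8, M2 = M/8 = 3
M1^(-1) mod 3 = 2, M2^(-1) mod 8 = 3
x = 2*8*2 + 0*3*3 = 32
32 mod 24 = 8
Check: 8 mod 3 = 2 ✓, 8 mod 8 = 0 ✓

x ≡ 8 (mod 24)


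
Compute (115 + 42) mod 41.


115 + 42 = 157
157 mod 41 = 34


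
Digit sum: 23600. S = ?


2 + 3 + 6 + 0 + 0 = 11


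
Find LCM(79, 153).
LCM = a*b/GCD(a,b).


GCD(79, 153) = 1
LCM = 79*153/1 = 12087/1 = 12087

LCM = 12087


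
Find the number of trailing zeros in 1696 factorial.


floor(1696/5) = 339
floor(1696/25) = 67
floor(1696/125) = 13
floor(1696/625) = 2
Total = 421

421 trailing zeros


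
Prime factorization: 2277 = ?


2277 / 3 = 759
759 / 3 = 253
253 / 11 = 23
23 / 23 = 1
2277 = 3^2 × 11 × 23


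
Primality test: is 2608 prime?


2608 / 2 = 1304 (exact division)
2608 is NOT prime.

No, 2608 is not prime


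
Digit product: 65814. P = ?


6 × 5 × 8 × 1 × 4 = 960


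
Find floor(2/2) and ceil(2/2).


2/2 = 1.0000
floor = 1
ceil = 1

floor = 1, ceil = 1


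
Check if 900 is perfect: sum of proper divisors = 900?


Proper divisors of 900: 1, 2, 3, 4, 5, 6, 9, 10, 12, 15, 18, 20, 25, 30, 36, 45, 50, 60, 75, 90, 100, 150, 180, 225, 300, 450
Sum = 1 + 2 + 3 + 4 + 5 + 6 + 9 + 10 + 12 + 15 + 18 + 20 + 25 + 30 + 36 + 45 + 50 + 60 + 75 + 90 + 100 + 150 + 180 + 225 + 300 + 450 = 1921

No, 900 is not perfect (1921 ≠ 900)


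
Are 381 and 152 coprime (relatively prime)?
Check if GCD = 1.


Euclidean algorithm:
381 = 2 * 152 + 77
152 = 1 * 77 + 75
77 = 1 * 75 + 2
75 = 37 * 2 + 1
2 = 2 * 1 + 0
GCD(381, 152) = 1

Yes, coprime (GCD = 1)


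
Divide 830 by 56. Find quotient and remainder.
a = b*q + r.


830 = 56 * 14 + 46
Check: 784 + 46 = 830

q = 14, r = 46


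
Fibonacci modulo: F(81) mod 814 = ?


F(k) mod 814 for k=1..81:
1, 1, 2, 3, 5, 8, 13, 21, 34, 55, 89, 144, 233, 377, 610, 173, 783, 142, 111, 253, 364, 617, 167, 784, 137, 107, 244, 351, 595, 132, 727, 45, 772, 3, 775, 778, 739, 703, 628, 517, 331, 34, 365, 399, 764, 349, 299, 648, 133, 781, 100, 67, 167, 234, 401, 635, 222, 43, 265, 308, 573, 67, 640, 707, 533, 426, 145, 571, 716, 473, 375, 34, 409, 443, 38, 481, 519, 186, 705, 77, 782
F(81) mod 814 = 782


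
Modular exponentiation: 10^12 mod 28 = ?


10^1 mod 28 = 10
10^2 mod 28 = 16
10^3 mod 28 = 20
10^4 mod 28 = 4
10^5 mod 28 = 12
10^6 mod 28 = 8
10^7 mod 28 = 24
10^8 mod 28 = 16
10^9 mod 28 = 20
10^10 mod 28 = 4
10^11 mod 28 = 12
10^12 mod 28 = 8


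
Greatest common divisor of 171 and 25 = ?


171 = 6 * 25 + 21
25 = 1 * 21 + 4
21 = 5 * 4 + 1
4 = 4 * 1 + 0
GCD = 1


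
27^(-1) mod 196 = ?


Use the extended Euclidean algorithm on (196, 27); each row r = 196*s + 27*t:
r=196, s=1, t=0
r=27, s=0, t=1
q=7: r=7, s=1, t=-7   [196*(1) + 27*(-7) = 7]
q=3: r=6, s=-3, t=22   [196*(-3) + 27*(22) = 6]
q=1: r=1, s=4, t=-29   [196*(4) + 27*(-29) = 1]
q=6: r=0, s=-27, t=196   [196*(-27) + 27*(196) = 0]
GCD = 1 with t = -29, so 27*(-29) ≡ 1 (mod 196)
Inverse = -29 mod 196 = 167
Check: 27 * 167 = 4509 ≡ 1 (mod 196)

27^(-1) ≡ 167 (mod 196)


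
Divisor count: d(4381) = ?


4381 = 13^1 × 337^1
d(4381) = (1+1) × (1+1) = 4

4 divisors


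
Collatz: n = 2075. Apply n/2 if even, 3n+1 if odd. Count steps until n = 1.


2075 → 6226 → 3113 → 9340 → 4670 → 2335 → 7006 → 3503 → 10510 → 5255 → 15766 → 7883 → 23650 → 11825 → 35476 → 17738 → 8869 → 26608 → 13304 → 6652 → 3326 → 1663 → 4990 → 2495 → 7486 → 3743 → 11230 → 5615 → 16846 → 8423 → 25270 → 12635 → 37906 → 18953 → 56860 → 28430 → 14215 → 42646 → 21323 → 63970 → 31985 → 95956 → 47978 → 23989 → 71968 → 35984 → 17992 → 8996 → 4498 → 2249 → 6748 → 3374 → 1687 → 5062 → 2531 → 7594 → 3797 → 11392 → 5696 → 2848 → 1424 → 712 → 356 → 178 → 89 → 268 → 134 → 67 → 202 → 101 → 304 → 152 → 76 → 38 → 19 → 58 → 29 → 88 → 44 → 22 → 11 → 34 → 17 → 52 → 26 → 13 → 40 → 20 → 10 → 5 → 16 → 8 → 4 → 2 → 1
Total steps = 94

94 steps


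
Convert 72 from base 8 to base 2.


72 (base 8) = 58 (decimal)
58 (decimal) = 111010 (base 2)


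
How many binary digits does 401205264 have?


401205264 in base 2 = 10111111010011110100000010000
Number of digits = 29

29 digits (base 2)


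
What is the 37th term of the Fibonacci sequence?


Sequence: 1, 1, 2, 3, 5, 8, 13, 21, 34, 55, 89, 144, 233, 377, 610, 987, 1597, 2584, 4181, 6765, 10946, 17711, 28657, 46368, 75025, 121393, 196418, 317811, 514229, 832040, 1346269, 2178309, 3524578, 5702887, 9227465, 14930352, 24157817
F(37) = 24157817


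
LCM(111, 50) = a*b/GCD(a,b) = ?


GCD(111, 50) = 1
LCM = 111*50/1 = 5550/1 = 5550

LCM = 5550


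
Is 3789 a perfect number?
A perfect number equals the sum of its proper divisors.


Proper divisors of 3789: 1, 3, 9, 421, 1263
Sum = 1 + 3 + 9 + 421 + 1263 = 1697

No, 3789 is not perfect (1697 ≠ 3789)


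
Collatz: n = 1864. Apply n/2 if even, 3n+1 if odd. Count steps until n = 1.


1864 → 932 → 466 → 233 → 700 → 350 → 175 → 526 → 263 → 790 → 395 → 1186 → 593 → 1780 → 890 → 445 → 1336 → 668 → 334 → 167 → 502 → 251 → 754 → 377 → 1132 → 566 → 283 → 850 → 425 → 1276 → 638 → 319 → 958 → 479 → 1438 → 719 → 2158 → 1079 → 3238 → 1619 → 4858 → 2429 → 7288 → 3644 → 1822 → 911 → 2734 → 1367 → 4102 → 2051 → 6154 → 3077 → 9232 → 4616 → 2308 → 1154 → 577 → 1732 → 866 → 433 → 1300 → 650 → 325 → 976 → 488 → 244 → 122 → 61 → 184 → 92 → 46 → 23 → 70 → 35 → 106 → 53 → 160 → 80 → 40 → 20 → 10 → 5 → 16 → 8 → 4 → 2 → 1
Total steps = 86

86 steps


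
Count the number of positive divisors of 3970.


3970 = 2^1 × 5^1 × 397^1
d(3970) = (1+1) × (1+1) × (1+1) = 8

8 divisors


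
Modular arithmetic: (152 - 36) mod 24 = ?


152 - 36 = 116
116 mod 24 = 20


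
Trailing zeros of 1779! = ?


floor(1779/5) = 355
floor(1779/25) = 71
floor(1779/125) = 14
floor(1779/625) = 2
Total = 442

442 trailing zeros


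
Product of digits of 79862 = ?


7 × 9 × 8 × 6 × 2 = 6048


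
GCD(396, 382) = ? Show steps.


396 = 1 * 382 + 14
382 = 27 * 14 + 4
14 = 3 * 4 + 2
4 = 2 * 2 + 0
GCD = 2


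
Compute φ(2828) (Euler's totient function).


2828 = 2^2 × 7 × 101
Prime factors: 2, 7, 101
φ(2828) = 2828 × (1-1/2) × (1-1/7) × (1-1/101)
= 2828 × 1/2 × 6/7 × 100/101 = 1200

φ(2828) = 1200


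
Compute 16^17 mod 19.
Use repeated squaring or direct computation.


16^1 mod 19 = 16
16^2 mod 19 = 9
16^3 mod 19 = 11
16^4 mod 19 = 5
16^5 mod 19 = 4
16^6 mod 19 = 7
16^7 mod 19 = 17
16^8 mod 19 = 6
16^9 mod 19 = 1
16^10 mod 19 = 16
16^11 mod 19 = 9
16^12 mod 19 = 11
16^13 mod 19 = 5
16^14 mod 19 = 4
16^15 mod 19 = 7
16^16 mod 19 = 17
16^17 mod 19 = 6


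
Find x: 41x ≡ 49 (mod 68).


GCD(41, 68) = 1, unique solution
a^(-1) mod 68 = 5
x = 5 * 49 mod 68 = 41

x ≡ 41 (mod 68)


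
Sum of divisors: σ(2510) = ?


Divisors of 2510: 1, 2, 5, 10, 251, 502, 1255, 2510
Sum = 1 + 2 + 5 + 10 + 251 + 502 + 1255 + 2510 = 4536

σ(2510) = 4536


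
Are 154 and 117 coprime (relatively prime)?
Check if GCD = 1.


Euclidean algorithm:
154 = 1 * 117 + 37
117 = 3 * 37 + 6
37 = 6 * 6 + 1
6 = 6 * 1 + 0
GCD(154, 117) = 1

Yes, coprime (GCD = 1)


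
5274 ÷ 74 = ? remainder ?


5274 = 74 * 71 + 20
Check: 5254 + 20 = 5274

q = 71, r = 20


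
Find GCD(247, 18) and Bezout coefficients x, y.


Tabular extended Euclidean (each row: r = 247*s + 18*t):
r=247, s=1, t=0
r=18, s=0, t=1
q=13: r=13, s=1, t=-13   [247*(1) + 18*(-13) = 13]
q=1: r=5, s=-1, t=14   [247*(-1) + 18*(14) = 5]
q=2: r=3, s=3, t=-41   [247*(3) + 18*(-41) = 3]
q=1: r=2, s=-4, t=55   [247*(-4) + 18*(55) = 2]
q=1: r=1, s=7, t=-96   [247*(7) + 18*(-96) = 1]
q=2: r=0, s=-18, t=247   [247*(-18) + 18*(247) = 0]
GCD = 1; from the row with r=1: x=7, y=-96
Check: 247*(7) + 18*(-96) = 1729 - 1728 = 1

GCD = 1, x = 7, y = -96


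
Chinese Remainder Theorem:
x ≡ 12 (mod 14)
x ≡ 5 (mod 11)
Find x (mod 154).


M = 14*11 = 154
M1 = M/14 = 11, M2 = M/11 = 14
M1^(-1) mod 14 = 9, M2^(-1) mod 11 = 4
x = 12*11*9 + 5*14*4 = 1468
1468 mod 154 = 82
Check: 82 mod 14 = 12 ✓, 82 mod 11 = 5 ✓

x ≡ 82 (mod 154)


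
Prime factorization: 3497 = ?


3497 / 13 = 269
269 / 269 = 1
3497 = 13 × 269


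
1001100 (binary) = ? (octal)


1001100 (base 2) = 76 (decimal)
76 (decimal) = 114 (base 8)


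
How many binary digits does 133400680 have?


133400680 in base 2 = 111111100111000100001101000
Number of digits = 27

27 digits (base 2)


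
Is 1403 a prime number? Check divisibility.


1403 / 23 = 61 (exact division)
1403 is NOT prime.

No, 1403 is not prime


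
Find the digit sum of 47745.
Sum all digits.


4 + 7 + 7 + 4 + 5 = 27


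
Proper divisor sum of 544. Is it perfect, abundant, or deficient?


Proper divisors: 1, 2, 4, 8, 16, 17, 32, 34, 68, 136, 272
Sum = 1 + 2 + 4 + 8 + 16 + 17 + 32 + 34 + 68 + 136 + 272 = 590
590 > 544 → abundant

s(544) = 590 (abundant)


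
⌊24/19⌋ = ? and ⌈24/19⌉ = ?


24/19 = 1.2632
floor = 1
ceil = 2

floor = 1, ceil = 2


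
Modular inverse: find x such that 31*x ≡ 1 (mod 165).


Use the extended Euclidean algorithm on (165, 31); each row r = 165*s + 31*t:
r=165, s=1, t=0
r=31, s=0, t=1
q=5: r=10, s=1, t=-5   [165*(1) + 31*(-5) = 10]
q=3: r=1, s=-3, t=16   [165*(-3) + 31*(16) = 1]
q=10: r=0, s=31, t=-165   [165*(31) + 31*(-165) = 0]
GCD = 1 with t = 16, so 31*(16) ≡ 1 (mod 165)
Inverse = 16 mod 165 = 16
Check: 31 * 16 = 496 ≡ 1 (mod 165)

31^(-1) ≡ 16 (mod 165)


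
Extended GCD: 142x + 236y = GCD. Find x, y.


Tabular extended Euclidean (each row: r = 142*s + 236*t):
r=142, s=1, t=0
r=236, s=0, t=1
q=0: r=142, s=1, t=0   [142*(1) + 236*(0) = 142]
q=1: r=94, s=-1, t=1   [142*(-1) + 236*(1) = 94]
q=1: r=48, s=2, t=-1   [142*(2) + 236*(-1) = 48]
q=1: r=46, s=-3, t=2   [142*(-3) + 236*(2) = 46]
q=1: r=2, s=5, t=-3   [142*(5) + 236*(-3) = 2]
q=23: r=0, s=-118, t=71   [142*(-118) + 236*(71) = 0]
GCD = 2; from the row with r=2: x=5, y=-3
Check: 142*(5) + 236*(-3) = 710 - 708 = 2

GCD = 2, x = 5, y = -3


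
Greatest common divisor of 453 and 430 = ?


453 = 1 * 430 + 23
430 = 18 * 23 + 16
23 = 1 * 16 + 7
16 = 2 * 7 + 2
7 = 3 * 2 + 1
2 = 2 * 1 + 0
GCD = 1


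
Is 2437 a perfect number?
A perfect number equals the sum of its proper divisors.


Proper divisors of 2437: 1
Sum = 1 = 1

No, 2437 is not perfect (1 ≠ 2437)


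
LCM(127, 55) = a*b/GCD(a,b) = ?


GCD(127, 55) = 1
LCM = 127*55/1 = 6985/1 = 6985

LCM = 6985


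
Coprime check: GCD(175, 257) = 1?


Euclidean algorithm:
257 = 1 * 175 + 82
175 = 2 * 82 + 11
82 = 7 * 11 + 5
11 = 2 * 5 + 1
5 = 5 * 1 + 0
GCD(175, 257) = 1

Yes, coprime (GCD = 1)


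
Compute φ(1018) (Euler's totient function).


1018 = 2 × 509
Prime factors: 2, 509
φ(1018) = 1018 × (1-1/2) × (1-1/509)
= 1018 × 1/2 × 508/509 = 508

φ(1018) = 508


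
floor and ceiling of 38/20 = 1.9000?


38/20 = 1.9000
floor = 1
ceil = 2

floor = 1, ceil = 2


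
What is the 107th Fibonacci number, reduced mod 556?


F(k) mod 556 for k=1..107:
1, 1, 2, 3, 5, 8, 13, 21, 34, 55, 89, 144, 233, 377, 54, 431, 485, 360, 289, 93, 382, 475, 301, 220, 521, 185, 150, 335, 485, 264, 193, 457, 94, 551, 89, 84, 173, 257, 430, 131, 5, 136, 141, 277, 418, 139, 1, 140, 141, 281, 422, 147, 13, 160, 173, 333, 506, 283, 233, 516, 193, 153, 346, 499, 289, 232, 521, 197, 162, 359, 521, 324, 289, 57, 346, 403, 193, 40, 233, 273, 506, 223, 173, 396, 13, 409, 422, 275, 141, 416, 1, 417, 418, 279, 141, 420, 5, 425, 430, 299, 173, 472, 89, 5, 94, 99, 193
F(107) mod 556 = 193


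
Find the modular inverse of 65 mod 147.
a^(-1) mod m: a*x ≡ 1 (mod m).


Use the extended Euclidean algorithm on (147, 65); each row r = 147*s + 65*t:
r=147, s=1, t=0
r=65, s=0, t=1
q=2: r=17, s=1, t=-2   [147*(1) + 65*(-2) = 17]
q=3: r=14, s=-3, t=7   [147*(-3) + 65*(7) = 14]
q=1: r=3, s=4, t=-9   [147*(4) + 65*(-9) = 3]
q=4: r=2, s=-19, t=43   [147*(-19) + 65*(43) = 2]
q=1: r=1, s=23, t=-52   [147*(23) + 65*(-52) = 1]
q=2: r=0, s=-65, t=147   [147*(-65) + 65*(147) = 0]
GCD = 1 with t = -52, so 65*(-52) ≡ 1 (mod 147)
Inverse = -52 mod 147 = 95
Check: 65 * 95 = 6175 ≡ 1 (mod 147)

65^(-1) ≡ 95 (mod 147)


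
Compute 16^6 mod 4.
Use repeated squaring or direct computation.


16^1 mod 4 = 0
16^2 mod 4 = 0
16^3 mod 4 = 0
16^4 mod 4 = 0
16^5 mod 4 = 0
16^6 mod 4 = 0


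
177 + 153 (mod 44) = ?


177 + 153 = 330
330 mod 44 = 22


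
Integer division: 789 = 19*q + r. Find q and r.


789 = 19 * 41 + 10
Check: 779 + 10 = 789

q = 41, r = 10


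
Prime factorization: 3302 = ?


3302 / 2 = 1651
1651 / 13 = 127
127 / 127 = 1
3302 = 2 × 13 × 127


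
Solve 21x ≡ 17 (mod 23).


GCD(21, 23) = 1, unique solution
a^(-1) mod 23 = 11
x = 11 * 17 mod 23 = 3

x ≡ 3 (mod 23)


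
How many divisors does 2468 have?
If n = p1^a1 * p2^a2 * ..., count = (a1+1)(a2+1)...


2468 = 2^2 × 617^1
d(2468) = (2+1) × (1+1) = 6

6 divisors


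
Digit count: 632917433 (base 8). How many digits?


632917433 in base 8 = 4556306671
Number of digits = 10

10 digits (base 8)


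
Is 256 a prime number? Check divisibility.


256 / 2 = 128 (exact division)
256 is NOT prime.

No, 256 is not prime


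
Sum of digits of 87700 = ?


8 + 7 + 7 + 0 + 0 = 22


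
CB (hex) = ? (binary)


CB (base 16) = 203 (decimal)
203 (decimal) = 11001011 (base 2)


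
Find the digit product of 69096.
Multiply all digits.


6 × 9 × 0 × 9 × 6 = 0


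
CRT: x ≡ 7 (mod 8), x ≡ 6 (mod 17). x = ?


M = 8*17 = 136
M1 = M/8 = 17, M2 = M/17 = 8
M1^(-1) mod 8 = 1, M2^(-1) mod 17 = 15
x = 7*17*1 + 6*8*15 = 839
839 mod 136 = 23
Check: 23 mod 8 = 7 ✓, 23 mod 17 = 6 ✓

x ≡ 23 (mod 136)


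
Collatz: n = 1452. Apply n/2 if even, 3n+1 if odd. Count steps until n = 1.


1452 → 726 → 363 → 1090 → 545 → 1636 → 818 → 409 → 1228 → 614 → 307 → 922 → 461 → 1384 → 692 → 346 → 173 → 520 → 260 → 130 → 65 → 196 → 98 → 49 → 148 → 74 → 37 → 112 → 56 → 28 → 14 → 7 → 22 → 11 → 34 → 17 → 52 → 26 → 13 → 40 → 20 → 10 → 5 → 16 → 8 → 4 → 2 → 1
Total steps = 47

47 steps


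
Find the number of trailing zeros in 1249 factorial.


floor(1249/5) = 249
floor(1249/25) = 49
floor(1249/125) = 9
floor(1249/625) = 1
Total = 308

308 trailing zeros


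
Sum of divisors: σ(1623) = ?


Divisors of 1623: 1, 3, 541, 1623
Sum = 1 + 3 + 541 + 1623 = 2168

σ(1623) = 2168


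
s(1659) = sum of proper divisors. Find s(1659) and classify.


Proper divisors: 1, 3, 7, 21, 79, 237, 553
Sum = 1 + 3 + 7 + 21 + 79 + 237 + 553 = 901
901 < 1659 → deficient

s(1659) = 901 (deficient)


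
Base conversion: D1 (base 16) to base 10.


D1 (base 16) = 209 (decimal)
209 (decimal) = 209 (base 10)


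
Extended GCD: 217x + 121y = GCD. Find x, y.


Tabular extended Euclidean (each row: r = 217*s + 121*t):
r=217, s=1, t=0
r=121, s=0, t=1
q=1: r=96, s=1, t=-1   [217*(1) + 121*(-1) = 96]
q=1: r=25, s=-1, t=2   [217*(-1) + 121*(2) = 25]
q=3: r=21, s=4, t=-7   [217*(4) + 121*(-7) = 21]
q=1: r=4, s=-5, t=9   [217*(-5) + 121*(9) = 4]
q=5: r=1, s=29, t=-52   [217*(29) + 121*(-52) = 1]
q=4: r=0, s=-121, t=217   [217*(-121) + 121*(217) = 0]
GCD = 1; from the row with r=1: x=29, y=-52
Check: 217*(29) + 121*(-52) = 6293 - 6292 = 1

GCD = 1, x = 29, y = -52


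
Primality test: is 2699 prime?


Check divisors up to sqrt(2699) = 51.9519
No divisors found.
2699 is prime.

Yes, 2699 is prime


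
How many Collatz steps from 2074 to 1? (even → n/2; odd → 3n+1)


2074 → 1037 → 3112 → 1556 → 778 → 389 → 1168 → 584 → 292 → 146 → 73 → 220 → 110 → 55 → 166 → 83 → 250 → 125 → 376 → 188 → 94 → 47 → 142 → 71 → 214 → 107 → 322 → 161 → 484 → 242 → 121 → 364 → 182 → 91 → 274 → 137 → 412 → 206 → 103 → 310 → 155 → 466 → 233 → 700 → 350 → 175 → 526 → 263 → 790 → 395 → 1186 → 593 → 1780 → 890 → 445 → 1336 → 668 → 334 → 167 → 502 → 251 → 754 → 377 → 1132 → 566 → 283 → 850 → 425 → 1276 → 638 → 319 → 958 → 479 → 1438 → 719 → 2158 → 1079 → 3238 → 1619 → 4858 → 2429 → 7288 → 3644 → 1822 → 911 → 2734 → 1367 → 4102 → 2051 → 6154 → 3077 → 9232 → 4616 → 2308 → 1154 → 577 → 1732 → 866 → 433 → 1300 → 650 → 325 → 976 → 488 → 244 → 122 → 61 → 184 → 92 → 46 → 23 → 70 → 35 → 106 → 53 → 160 → 80 → 40 → 20 → 10 → 5 → 16 → 8 → 4 → 2 → 1
Total steps = 125

125 steps


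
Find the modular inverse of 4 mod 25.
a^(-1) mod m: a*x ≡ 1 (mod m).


Use the extended Euclidean algorithm on (25, 4); each row r = 25*s + 4*t:
r=25, s=1, t=0
r=4, s=0, t=1
q=6: r=1, s=1, t=-6   [25*(1) + 4*(-6) = 1]
q=4: r=0, s=-4, t=25   [25*(-4) + 4*(25) = 0]
GCD = 1 with t = -6, so 4*(-6) ≡ 1 (mod 25)
Inverse = -6 mod 25 = 19
Check: 4 * 19 = 76 ≡ 1 (mod 25)

4^(-1) ≡ 19 (mod 25)


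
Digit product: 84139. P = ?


8 × 4 × 1 × 3 × 9 = 864


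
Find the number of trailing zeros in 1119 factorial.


floor(1119/5) = 223
floor(1119/25) = 44
floor(1119/125) = 8
floor(1119/625) = 1
Total = 276

276 trailing zeros


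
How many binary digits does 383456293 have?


383456293 in base 2 = 10110110110110001010000100101
Number of digits = 29

29 digits (base 2)


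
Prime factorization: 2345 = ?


2345 / 5 = 469
469 / 7 = 67
67 / 67 = 1
2345 = 5 × 7 × 67


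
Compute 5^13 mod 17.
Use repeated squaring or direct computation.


5^1 mod 17 = 5
5^2 mod 17 = 8
5^3 mod 17 = 6
5^4 mod 17 = 13
5^5 mod 17 = 14
5^6 mod 17 = 2
5^7 mod 17 = 10
5^8 mod 17 = 16
5^9 mod 17 = 12
5^10 mod 17 = 9
5^11 mod 17 = 11
5^12 mod 17 = 4
5^13 mod 17 = 3


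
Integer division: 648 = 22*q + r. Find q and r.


648 = 22 * 29 + 10
Check: 638 + 10 = 648

q = 29, r = 10


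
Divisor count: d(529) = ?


529 = 23^2
d(529) = (2+1) = 3

3 divisors


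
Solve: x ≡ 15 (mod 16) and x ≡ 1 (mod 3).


M = 16*3 = 48
M1 = M/16 = 3, M2 = M/3 = 16
M1^(-1) mod 16 = 11, M2^(-1) mod 3 = 1
x = 15*3*11 + 1*16*1 = 511
511 mod 48 = 31
Check: 31 mod 16 = 15 ✓, 31 mod 3 = 1 ✓

x ≡ 31 (mod 48)


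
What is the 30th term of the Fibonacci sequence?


Sequence: 1, 1, 2, 3, 5, 8, 13, 21, 34, 55, 89, 144, 233, 377, 610, 987, 1597, 2584, 4181, 6765, 10946, 17711, 28657, 46368, 75025, 121393, 196418, 317811, 514229, 832040
F(30) = 832040


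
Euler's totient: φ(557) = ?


557 = 557
Prime factors: 557
φ(557) = 557 × (1-1/557)
= 557 × 556/557 = 556

φ(557) = 556


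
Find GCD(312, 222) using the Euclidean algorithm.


312 = 1 * 222 + 90
222 = 2 * 90 + 42
90 = 2 * 42 + 6
42 = 7 * 6 + 0
GCD = 6


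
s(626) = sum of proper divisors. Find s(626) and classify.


Proper divisors: 1, 2, 313
Sum = 1 + 2 + 313 = 316
316 < 626 → deficient

s(626) = 316 (deficient)


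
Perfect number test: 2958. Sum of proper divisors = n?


Proper divisors of 2958: 1, 2, 3, 6, 17, 29, 34, 51, 58, 87, 102, 174, 493, 986, 1479
Sum = 1 + 2 + 3 + 6 + 17 + 29 + 34 + 51 + 58 + 87 + 102 + 174 + 493 + 986 + 1479 = 3522

No, 2958 is not perfect (3522 ≠ 2958)


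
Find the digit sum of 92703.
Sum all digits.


9 + 2 + 7 + 0 + 3 = 21


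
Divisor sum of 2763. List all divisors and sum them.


Divisors of 2763: 1, 3, 9, 307, 921, 2763
Sum = 1 + 3 + 9 + 307 + 921 + 2763 = 4004

σ(2763) = 4004


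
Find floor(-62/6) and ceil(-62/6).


-62/6 = -10.3333
floor = -11
ceil = -10

floor = -11, ceil = -10


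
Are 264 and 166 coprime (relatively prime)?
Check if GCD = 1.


Euclidean algorithm:
264 = 1 * 166 + 98
166 = 1 * 98 + 68
98 = 1 * 68 + 30
68 = 2 * 30 + 8
30 = 3 * 8 + 6
8 = 1 * 6 + 2
6 = 3 * 2 + 0
GCD(264, 166) = 2

No, not coprime (GCD = 2)


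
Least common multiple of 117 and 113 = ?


GCD(117, 113) = 1
LCM = 117*113/1 = 13221/1 = 13221

LCM = 13221


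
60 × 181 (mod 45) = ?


60 × 181 = 10860
10860 mod 45 = 15


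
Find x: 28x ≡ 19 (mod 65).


GCD(28, 65) = 1, unique solution
a^(-1) mod 65 = 7
x = 7 * 19 mod 65 = 3

x ≡ 3 (mod 65)


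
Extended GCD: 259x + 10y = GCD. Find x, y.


Tabular extended Euclidean (each row: r = 259*s + 10*t):
r=259, s=1, t=0
r=10, s=0, t=1
q=25: r=9, s=1, t=-25   [259*(1) + 10*(-25) = 9]
q=1: r=1, s=-1, t=26   [259*(-1) + 10*(26) = 1]
q=9: r=0, s=10, t=-259   [259*(10) + 10*(-259) = 0]
GCD = 1; from the row with r=1: x=-1, y=26
Check: 259*(-1) + 10*(26) = -259 + 260 = 1

GCD = 1, x = -1, y = 26


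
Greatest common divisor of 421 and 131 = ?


421 = 3 * 131 + 28
131 = 4 * 28 + 19
28 = 1 * 19 + 9
19 = 2 * 9 + 1
9 = 9 * 1 + 0
GCD = 1


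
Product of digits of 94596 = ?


9 × 4 × 5 × 9 × 6 = 9720


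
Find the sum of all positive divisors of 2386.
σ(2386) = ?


Divisors of 2386: 1, 2, 1193, 2386
Sum = 1 + 2 + 1193 + 2386 = 3582

σ(2386) = 3582


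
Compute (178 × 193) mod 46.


178 × 193 = 34354
34354 mod 46 = 38


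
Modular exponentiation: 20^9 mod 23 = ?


20^1 mod 23 = 20
20^2 mod 23 = 9
20^3 mod 23 = 19
20^4 mod 23 = 12
20^5 mod 23 = 10
20^6 mod 23 = 16
20^7 mod 23 = 21
20^8 mod 23 = 6
20^9 mod 23 = 5


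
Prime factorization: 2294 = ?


2294 / 2 = 1147
1147 / 31 = 37
37 / 37 = 1
2294 = 2 × 31 × 37


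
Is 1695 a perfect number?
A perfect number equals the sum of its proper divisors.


Proper divisors of 1695: 1, 3, 5, 15, 113, 339, 565
Sum = 1 + 3 + 5 + 15 + 113 + 339 + 565 = 1041

No, 1695 is not perfect (1041 ≠ 1695)


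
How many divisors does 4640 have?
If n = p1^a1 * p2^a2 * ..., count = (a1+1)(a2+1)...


4640 = 2^5 × 5^1 × 29^1
d(4640) = (5+1) × (1+1) × (1+1) = 24

24 divisors


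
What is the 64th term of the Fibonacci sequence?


Sequence: 1, 1, 2, 3, 5, 8, 13, 21, 34, 55, 89, 144, 233, 377, 610, 987, 1597, 2584, 4181, 6765, 10946, 17711, 28657, 46368, 75025, 121393, 196418, 317811, 514229, 832040, 1346269, 2178309, 3524578, 5702887, 9227465, 14930352, 24157817, 39088169, 63245986, 102334155, 165580141, 267914296, 433494437, 701408733, 1134903170, 1836311903, 2971215073, 4807526976, 7778742049, 12586269025, 20365011074, 32951280099, 53316291173, 86267571272, 139583862445, 225851433717, 365435296162, 591286729879, 956722026041, 1548008755920, 2504730781961, 4052739537881, 6557470319842, 10610209857723
F(64) = 10610209857723


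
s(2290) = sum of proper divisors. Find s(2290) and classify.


Proper divisors: 1, 2, 5, 10, 229, 458, 1145
Sum = 1 + 2 + 5 + 10 + 229 + 458 + 1145 = 1850
1850 < 2290 → deficient

s(2290) = 1850 (deficient)


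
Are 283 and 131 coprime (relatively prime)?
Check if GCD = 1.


Euclidean algorithm:
283 = 2 * 131 + 21
131 = 6 * 21 + 5
21 = 4 * 5 + 1
5 = 5 * 1 + 0
GCD(283, 131) = 1

Yes, coprime (GCD = 1)


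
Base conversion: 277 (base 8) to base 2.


277 (base 8) = 191 (decimal)
191 (decimal) = 10111111 (base 2)


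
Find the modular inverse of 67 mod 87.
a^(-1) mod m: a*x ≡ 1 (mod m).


Use the extended Euclidean algorithm on (87, 67); each row r = 87*s + 67*t:
r=87, s=1, t=0
r=67, s=0, t=1
q=1: r=20, s=1, t=-1   [87*(1) + 67*(-1) = 20]
q=3: r=7, s=-3, t=4   [87*(-3) + 67*(4) = 7]
q=2: r=6, s=7, t=-9   [87*(7) + 67*(-9) = 6]
q=1: r=1, s=-10, t=13   [87*(-10) + 67*(13) = 1]
q=6: r=0, s=67, t=-87   [87*(67) + 67*(-87) = 0]
GCD = 1 with t = 13, so 67*(13) ≡ 1 (mod 87)
Inverse = 13 mod 87 = 13
Check: 67 * 13 = 871 ≡ 1 (mod 87)

67^(-1) ≡ 13 (mod 87)


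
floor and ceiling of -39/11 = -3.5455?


-39/11 = -3.5455
floor = -4
ceil = -3

floor = -4, ceil = -3


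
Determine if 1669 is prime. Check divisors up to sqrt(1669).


Check divisors up to sqrt(1669) = 40.8534
No divisors found.
1669 is prime.

Yes, 1669 is prime


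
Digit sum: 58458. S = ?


5 + 8 + 4 + 5 + 8 = 30


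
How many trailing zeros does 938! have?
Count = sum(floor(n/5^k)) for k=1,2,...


floor(938/5) = 187
floor(938/25) = 37
floor(938/125) = 7
floor(938/625) = 1
Total = 232

232 trailing zeros


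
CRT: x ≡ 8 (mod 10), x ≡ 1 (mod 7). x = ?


M = 10*7 = 70
M1 = M/10 = 7, M2 = M/7 = 10
M1^(-1) mod 10 = 3, M2^(-1) mod 7 = 5
x = 8*7*3 + 1*10*5 = 218
218 mod 70 = 8
Check: 8 mod 10 = 8 ✓, 8 mod 7 = 1 ✓

x ≡ 8 (mod 70)


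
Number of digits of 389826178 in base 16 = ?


389826178 in base 16 = 173C4682
Number of digits = 8

8 digits (base 16)


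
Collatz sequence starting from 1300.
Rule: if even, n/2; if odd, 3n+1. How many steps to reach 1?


1300 → 650 → 325 → 976 → 488 → 244 → 122 → 61 → 184 → 92 → 46 → 23 → 70 → 35 → 106 → 53 → 160 → 80 → 40 → 20 → 10 → 5 → 16 → 8 → 4 → 2 → 1
Total steps = 26

26 steps


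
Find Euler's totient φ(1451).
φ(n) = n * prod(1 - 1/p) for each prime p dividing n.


1451 = 1451
Prime factors: 1451
φ(1451) = 1451 × (1-1/1451)
= 1451 × 1450/1451 = 1450

φ(1451) = 1450


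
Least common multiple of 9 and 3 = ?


GCD(9, 3) = 3
LCM = 9*3/3 = 27/3 = 9

LCM = 9


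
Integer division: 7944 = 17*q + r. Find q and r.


7944 = 17 * 467 + 5
Check: 7939 + 5 = 7944

q = 467, r = 5


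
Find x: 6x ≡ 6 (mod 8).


GCD(6, 8) = 2 divides 6
Divide: 3x ≡ 3 (mod 4)
x ≡ 1 (mod 4)


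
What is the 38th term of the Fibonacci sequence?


Sequence: 1, 1, 2, 3, 5, 8, 13, 21, 34, 55, 89, 144, 233, 377, 610, 987, 1597, 2584, 4181, 6765, 10946, 17711, 28657, 46368, 75025, 121393, 196418, 317811, 514229, 832040, 1346269, 2178309, 3524578, 5702887, 9227465, 14930352, 24157817, 39088169
F(38) = 39088169


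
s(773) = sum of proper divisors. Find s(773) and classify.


Proper divisors: 1
Sum = 1 = 1
1 < 773 → deficient

s(773) = 1 (deficient)


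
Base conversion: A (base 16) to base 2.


A (base 16) = 10 (decimal)
10 (decimal) = 1010 (base 2)
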